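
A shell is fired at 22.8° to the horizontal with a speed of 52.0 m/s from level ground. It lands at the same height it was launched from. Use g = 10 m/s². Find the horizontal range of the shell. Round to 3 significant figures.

For level ground, R = v₀² sin(2θ) / g.
sin(2 × 22.8°) = sin 45.60° = 0.7145.
R = (52.0)² × 0.7145 / 10 = 193 m.

193 m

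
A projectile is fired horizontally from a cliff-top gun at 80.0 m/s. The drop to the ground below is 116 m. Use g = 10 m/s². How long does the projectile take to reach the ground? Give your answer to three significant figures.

The horizontal speed doesn't affect the fall. With v_y0 = 0, h = ½ g t².
t = √(2 × 116 / 10) = √23.20 = 4.82 s.

4.82 s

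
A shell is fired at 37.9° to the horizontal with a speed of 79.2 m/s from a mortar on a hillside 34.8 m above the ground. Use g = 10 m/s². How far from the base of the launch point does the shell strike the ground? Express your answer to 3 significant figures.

650 m

Components: v_x = 79.2 cos 37.9° = 62.50 m/s, v_y = 79.2 sin 37.9° = 48.65 m/s.
Vertical: 0 = 34.8 + 48.65 t − ½(10) t² ⇒ 5.000 t² − 48.65 t − 34.8 = 0.
t = [48.65 + √(2367 + 696.0)] / 10.00 = 10.40 s.
Horizontal: R = v_x · t = 62.50 × 10.40 = 650 m.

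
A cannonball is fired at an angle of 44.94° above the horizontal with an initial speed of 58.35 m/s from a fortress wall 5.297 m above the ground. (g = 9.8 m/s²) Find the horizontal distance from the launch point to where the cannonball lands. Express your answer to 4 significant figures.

352.6 m

Components: v_x = 58.35 cos 44.94° = 41.303 m/s, v_y = 58.35 sin 44.94° = 41.216 m/s.
Vertical: 0 = 5.297 + 41.216 t − ½(9.8) t² ⇒ 4.900 t² − 41.216 t − 5.297 = 0.
t = [41.216 + √(1698.8 + 103.82)] / 9.800 = 8.5381 s.
Horizontal: R = v_x · t = 41.303 × 8.5381 = 352.6 m.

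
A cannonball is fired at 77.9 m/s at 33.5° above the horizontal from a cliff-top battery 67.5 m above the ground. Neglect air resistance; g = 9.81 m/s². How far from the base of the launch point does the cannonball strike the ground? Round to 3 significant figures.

658 m

Components: v_x = 77.9 cos 33.5° = 64.96 m/s, v_y = 77.9 sin 33.5° = 43.00 m/s.
Vertical: 0 = 67.5 + 43.00 t − ½(9.81) t² ⇒ 4.905 t² − 43.00 t − 67.5 = 0.
t = [43.00 + √(1849 + 1324)] / 9.810 = 10.13 s.
Horizontal: R = v_x · t = 64.96 × 10.13 = 658 m.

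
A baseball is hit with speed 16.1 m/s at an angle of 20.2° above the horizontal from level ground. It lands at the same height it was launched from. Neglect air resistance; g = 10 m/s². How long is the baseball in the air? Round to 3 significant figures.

Vertical component: v_y = 16.1 sin 20.2° = 5.559 m/s.
For a projectile landing at launch height, time of flight is t = 2 v_y / g = 2 × 5.559 / 10 = 1.11 s.

1.11 s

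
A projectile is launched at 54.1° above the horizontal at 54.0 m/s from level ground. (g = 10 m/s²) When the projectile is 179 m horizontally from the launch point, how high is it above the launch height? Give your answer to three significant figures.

87.5 m

v_x = 54.0 cos 54.1° = 31.66 m/s, v_y0 = 54.0 sin 54.1° = 43.74 m/s.
Time to reach x = 179 m: t = x / v_x = 179 / 31.66 = 5.654 s.
y = v_y0 t − ½ g t² = 43.74×5.654 − 5.000×5.654² = 87.5 m.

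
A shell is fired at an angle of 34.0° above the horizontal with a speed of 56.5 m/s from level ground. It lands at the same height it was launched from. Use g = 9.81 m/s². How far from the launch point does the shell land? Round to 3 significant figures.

302 m

For level ground, R = v₀² sin(2θ) / g.
sin(2 × 34.0°) = sin 68.00° = 0.9272.
R = (56.5)² × 0.9272 / 9.81 = 302 m.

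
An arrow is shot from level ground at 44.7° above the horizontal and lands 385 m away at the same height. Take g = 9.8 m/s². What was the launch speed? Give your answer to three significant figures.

61.4 m/s

On level ground, R = v₀² sin(2θ) / g, so v₀ = √(R g / sin 2θ).
sin(2 × 44.7°) = 0.9999.
v₀ = √(385 × 9.8 / 0.9999) = √3773 = 61.4 m/s.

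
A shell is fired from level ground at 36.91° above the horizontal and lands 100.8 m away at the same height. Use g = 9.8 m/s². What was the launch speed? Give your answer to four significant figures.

On level ground, R = v₀² sin(2θ) / g, so v₀ = √(R g / sin 2θ).
sin(2 × 36.91°) = 0.9604.
v₀ = √(100.8 × 9.8 / 0.9604) = √1028.6 = 32.07 m/s.

32.07 m/s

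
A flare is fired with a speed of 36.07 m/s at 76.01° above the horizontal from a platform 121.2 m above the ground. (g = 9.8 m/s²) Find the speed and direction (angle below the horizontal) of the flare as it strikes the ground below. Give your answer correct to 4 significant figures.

v_x = 36.07 cos 76.01° = 8.7200 m/s (constant).
|v_y| at impact = √((35.000)² + 2×9.8×121.2) = 60.004 m/s.
Speed = √(8.7200² + 60.004²) = 60.63 m/s; angle = arctan(60.004/8.7200) = 81.73° below horizontal.

60.63 m/s at 81.73° below the horizontal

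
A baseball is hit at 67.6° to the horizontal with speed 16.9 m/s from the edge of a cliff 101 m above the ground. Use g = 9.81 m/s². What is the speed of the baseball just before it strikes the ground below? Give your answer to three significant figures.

47.6 m/s

v_x = 16.9 cos 67.6° = 6.440 m/s is unchanged throughout.
For the vertical component, v_y² = v_y0² + 2 g h = (15.62)² + 2×9.81×101 = 2226, so |v_y| = 47.18 m/s.
Impact speed = √(v_x² + v_y²) = √(41.47 + 2226) = 47.6 m/s.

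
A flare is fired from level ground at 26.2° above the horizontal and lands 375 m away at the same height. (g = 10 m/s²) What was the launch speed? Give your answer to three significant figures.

68.8 m/s

On level ground, R = v₀² sin(2θ) / g, so v₀ = √(R g / sin 2θ).
sin(2 × 26.2°) = 0.7923.
v₀ = √(375 × 10 / 0.7923) = √4733 = 68.8 m/s.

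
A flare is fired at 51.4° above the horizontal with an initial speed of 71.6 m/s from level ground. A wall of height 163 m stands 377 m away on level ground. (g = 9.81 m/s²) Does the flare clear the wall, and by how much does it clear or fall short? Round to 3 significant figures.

v_x = 71.6 cos 51.4° = 44.67 m/s; v_y0 = 71.6 sin 51.4° = 55.96 m/s.
Time to reach the wall: t = 377 / 44.67 = 8.440 s.
Height at that point: y = 55.96×8.440 − 4.905×8.440² = 122.9 m.
That is 163 − 122.9 = 40.1 m below the top of the wall, so the flare does not clear it.

No — it falls 40.1 m short of clearing the wall.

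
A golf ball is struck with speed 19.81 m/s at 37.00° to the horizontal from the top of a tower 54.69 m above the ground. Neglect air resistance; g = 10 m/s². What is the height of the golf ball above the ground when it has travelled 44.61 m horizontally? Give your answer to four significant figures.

48.55 m

v_x = 19.81 cos 37.00° = 15.821 m/s, v_y0 = 19.81 sin 37.00° = 11.922 m/s.
Time to reach x = 44.61 m: t = x / v_x = 44.61 / 15.821 = 2.8197 s.
y = 54.69 + v_y0 t − ½ g t² = 54.69 + 11.922×2.8197 − 5.000×2.8197² = 48.55 m.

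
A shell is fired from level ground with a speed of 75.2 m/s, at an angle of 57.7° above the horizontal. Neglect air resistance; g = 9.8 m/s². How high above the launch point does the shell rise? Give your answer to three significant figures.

Vertical component of launch velocity: v_y = 75.2 sin 57.7° = 63.56 m/s.
At the highest point the vertical velocity is zero, so v_y² = 2 g h_max.
h_max = (63.56)² / (2 × 9.8) = 4040 / 19.60 = 206 m.

206 m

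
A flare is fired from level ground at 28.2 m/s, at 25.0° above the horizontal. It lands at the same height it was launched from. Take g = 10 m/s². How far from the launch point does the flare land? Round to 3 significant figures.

60.9 m

For level ground, R = v₀² sin(2θ) / g.
sin(2 × 25.0°) = sin 50.00° = 0.7660.
R = (28.2)² × 0.7660 / 10 = 60.9 m.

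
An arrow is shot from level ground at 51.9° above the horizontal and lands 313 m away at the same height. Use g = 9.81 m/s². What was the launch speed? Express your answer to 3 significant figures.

On level ground, R = v₀² sin(2θ) / g, so v₀ = √(R g / sin 2θ).
sin(2 × 51.9°) = 0.9711.
v₀ = √(313 × 9.81 / 0.9711) = √3162 = 56.2 m/s.

56.2 m/s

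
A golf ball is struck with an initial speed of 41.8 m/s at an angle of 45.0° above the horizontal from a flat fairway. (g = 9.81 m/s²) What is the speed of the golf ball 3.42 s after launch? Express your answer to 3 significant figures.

v_x = 41.8 cos 45.0° = 29.56 m/s (constant).
v_y(t) = 41.8 sin 45.0° − g t = 29.56 − 9.81 × 3.42 = -3.990 m/s.
Speed = √(v_x² + v_y²) = √(873.8 + 15.92) = 29.8 m/s.

29.8 m/s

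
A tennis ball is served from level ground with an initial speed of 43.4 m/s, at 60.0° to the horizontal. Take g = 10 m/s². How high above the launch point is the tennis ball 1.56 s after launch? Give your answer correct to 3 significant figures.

v_y0 = 43.4 sin 60.0° = 37.59 m/s.
y(t) = v_y0 t − ½ g t² = 37.59×1.56 − 5.000×1.56² = 46.5 m.

46.5 m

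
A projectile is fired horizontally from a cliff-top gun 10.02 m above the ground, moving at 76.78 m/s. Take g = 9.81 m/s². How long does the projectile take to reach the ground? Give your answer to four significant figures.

The horizontal speed doesn't affect the fall. With v_y0 = 0, h = ½ g t².
t = √(2 × 10.02 / 9.81) = √2.0428 = 1.429 s.

1.429 s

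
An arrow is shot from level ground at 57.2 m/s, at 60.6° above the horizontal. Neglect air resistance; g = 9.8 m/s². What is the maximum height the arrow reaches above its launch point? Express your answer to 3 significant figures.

127 m

Vertical component of launch velocity: v_y = 57.2 sin 60.6° = 49.83 m/s.
At the highest point the vertical velocity is zero, so v_y² = 2 g h_max.
h_max = (49.83)² / (2 × 9.8) = 2483 / 19.60 = 127 m.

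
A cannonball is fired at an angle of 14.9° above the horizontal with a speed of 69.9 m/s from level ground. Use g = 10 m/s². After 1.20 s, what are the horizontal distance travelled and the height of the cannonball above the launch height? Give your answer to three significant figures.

v_x = 69.9 cos 14.9° = 67.55 m/s; v_y0 = 69.9 sin 14.9° = 17.97 m/s.
x = v_x t = 67.55 × 1.20 = 81.1 m.
y = v_y0 t − ½ g t² = 17.97×1.20 − 5.000×1.20² = 14.4 m.

x = 81.1 m, y = 14.4 m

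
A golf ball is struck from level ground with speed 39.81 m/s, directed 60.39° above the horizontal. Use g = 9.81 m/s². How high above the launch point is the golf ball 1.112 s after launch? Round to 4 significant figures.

v_y0 = 39.81 sin 60.39° = 34.611 m/s.
y(t) = v_y0 t − ½ g t² = 34.611×1.112 − 4.905×1.112² = 32.42 m.

32.42 m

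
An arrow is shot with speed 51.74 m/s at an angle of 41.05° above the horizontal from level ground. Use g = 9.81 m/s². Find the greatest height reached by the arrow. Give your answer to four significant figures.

58.85 m

Vertical component of launch velocity: v_y = 51.74 sin 41.05° = 33.979 m/s.
At the highest point the vertical velocity is zero, so v_y² = 2 g h_max.
h_max = (33.979)² / (2 × 9.81) = 1154.6 / 19.62 = 58.85 m.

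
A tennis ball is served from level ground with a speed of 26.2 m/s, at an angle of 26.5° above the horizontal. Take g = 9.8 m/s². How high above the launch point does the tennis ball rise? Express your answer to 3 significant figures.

6.97 m

Vertical component of launch velocity: v_y = 26.2 sin 26.5° = 11.69 m/s.
At the highest point the vertical velocity is zero, so v_y² = 2 g h_max.
h_max = (11.69)² / (2 × 9.8) = 136.7 / 19.60 = 6.97 m.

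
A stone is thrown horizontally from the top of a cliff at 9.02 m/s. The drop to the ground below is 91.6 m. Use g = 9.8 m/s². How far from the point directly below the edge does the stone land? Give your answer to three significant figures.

39.0 m

Initial vertical velocity is zero, so the fall time comes from h = ½ g t²: t = √(2 × 91.6 / 9.8) = 4.324 s.
Horizontal motion is uniform at 9.02 m/s, so x = 9.02 × 4.324 = 39.0 m.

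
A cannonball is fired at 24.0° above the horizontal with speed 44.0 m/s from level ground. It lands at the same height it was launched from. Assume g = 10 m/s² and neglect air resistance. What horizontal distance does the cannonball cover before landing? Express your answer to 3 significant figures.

For level ground, R = v₀² sin(2θ) / g.
sin(2 × 24.0°) = sin 48.00° = 0.7431.
R = (44.0)² × 0.7431 / 10 = 144 m.

144 m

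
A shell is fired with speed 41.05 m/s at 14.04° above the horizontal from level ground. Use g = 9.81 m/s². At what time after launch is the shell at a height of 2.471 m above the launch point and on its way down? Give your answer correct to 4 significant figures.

v_y0 = 41.05 sin 14.04° = 9.9587 m/s.
Set y = v_y0 t − ½ g t² = 2.471: 4.905 t² − 9.9587 t + 2.471 = 0.
t = [9.9587 ± √(99.176 − 48.481)] / 9.81 = (9.9587 ± 7.1200) / 9.81, giving t = 0.2894 s or t = 1.741 s.
On the way down corresponds to the larger root: t = 1.741 s.

1.741 s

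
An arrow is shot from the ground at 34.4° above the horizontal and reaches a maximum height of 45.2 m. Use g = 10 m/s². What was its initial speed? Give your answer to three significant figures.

At maximum height v_y = 0, so (v₀ sin θ)² = 2 g H.
v₀ sin 34.4° = √(2 × 10 × 45.2) = 30.07 m/s.
v₀ = 30.07 / sin 34.4° = 30.07 / 0.5650 = 53.2 m/s.

53.2 m/s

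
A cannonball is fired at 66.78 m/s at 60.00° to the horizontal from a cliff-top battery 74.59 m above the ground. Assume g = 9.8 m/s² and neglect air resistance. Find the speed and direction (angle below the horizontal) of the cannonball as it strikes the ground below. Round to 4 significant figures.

76.95 m/s at 64.28° below the horizontal

v_x = 66.78 cos 60.00° = 33.390 m/s (constant).
|v_y| at impact = √((57.833)² + 2×9.8×74.59) = 69.330 m/s.
Speed = √(33.390² + 69.330²) = 76.95 m/s; angle = arctan(69.330/33.390) = 64.28° below horizontal.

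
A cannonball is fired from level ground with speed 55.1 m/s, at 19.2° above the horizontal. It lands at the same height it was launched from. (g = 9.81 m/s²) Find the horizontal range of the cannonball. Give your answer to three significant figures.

Components: v_x = 55.1 cos 19.2° = 52.04 m/s, v_y = 55.1 sin 19.2° = 18.12 m/s.
Time of flight (same landing height): t = 2 v_y / g = 2 × 18.12 / 9.81 = 3.694 s.
Range: R = v_x · t = 52.04 × 3.694 = 192 m.

192 m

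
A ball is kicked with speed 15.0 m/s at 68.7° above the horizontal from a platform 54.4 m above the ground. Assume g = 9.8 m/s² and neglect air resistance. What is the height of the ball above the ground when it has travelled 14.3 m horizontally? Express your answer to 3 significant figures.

v_x = 15.0 cos 68.7° = 5.449 m/s, v_y0 = 15.0 sin 68.7° = 13.98 m/s.
Time to reach x = 14.3 m: t = x / v_x = 14.3 / 5.449 = 2.624 s.
y = 54.4 + v_y0 t − ½ g t² = 54.4 + 13.98×2.624 − 4.900×2.624² = 57.3 m.

57.3 m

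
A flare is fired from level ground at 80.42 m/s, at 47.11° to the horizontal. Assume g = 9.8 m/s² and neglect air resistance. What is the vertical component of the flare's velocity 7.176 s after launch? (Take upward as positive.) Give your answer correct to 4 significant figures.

Initial vertical component: v_y0 = 80.42 sin 47.11° = 58.921 m/s.
v_y(t) = v_y0 − g t = 58.921 − 9.8 × 7.176 = -11.40 m/s.

-11.40 m/s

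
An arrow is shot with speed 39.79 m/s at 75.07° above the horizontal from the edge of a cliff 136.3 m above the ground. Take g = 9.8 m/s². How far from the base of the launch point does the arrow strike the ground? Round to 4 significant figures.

Components: v_x = 39.79 cos 75.07° = 10.251 m/s, v_y = 39.79 sin 75.07° = 38.447 m/s.
Vertical: 0 = 136.3 + 38.447 t − ½(9.8) t² ⇒ 4.900 t² − 38.447 t − 136.3 = 0.
t = [38.447 + √(1478.2 + 2671.5)] / 9.800 = 10.496 s.
Horizontal: R = v_x · t = 10.251 × 10.496 = 107.6 m.

107.6 m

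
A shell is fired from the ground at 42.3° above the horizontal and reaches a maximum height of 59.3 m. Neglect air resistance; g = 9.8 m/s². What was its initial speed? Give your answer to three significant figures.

At maximum height v_y = 0, so (v₀ sin θ)² = 2 g H.
v₀ sin 42.3° = √(2 × 9.8 × 59.3) = 34.09 m/s.
v₀ = 34.09 / sin 42.3° = 34.09 / 0.6730 = 50.7 m/s.

50.7 m/s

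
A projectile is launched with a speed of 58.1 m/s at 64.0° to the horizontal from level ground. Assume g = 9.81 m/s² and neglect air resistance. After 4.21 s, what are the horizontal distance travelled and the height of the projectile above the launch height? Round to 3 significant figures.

v_x = 58.1 cos 64.0° = 25.47 m/s; v_y0 = 58.1 sin 64.0° = 52.22 m/s.
x = v_x t = 25.47 × 4.21 = 107 m.
y = v_y0 t − ½ g t² = 52.22×4.21 − 4.905×4.21² = 133 m.

x = 107 m, y = 133 m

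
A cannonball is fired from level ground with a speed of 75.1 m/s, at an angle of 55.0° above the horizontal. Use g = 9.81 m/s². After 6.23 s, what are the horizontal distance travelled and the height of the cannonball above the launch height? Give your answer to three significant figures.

x = 268 m, y = 193 m

v_x = 75.1 cos 55.0° = 43.08 m/s; v_y0 = 75.1 sin 55.0° = 61.52 m/s.
x = v_x t = 43.08 × 6.23 = 268 m.
y = v_y0 t − ½ g t² = 61.52×6.23 − 4.905×6.23² = 193 m.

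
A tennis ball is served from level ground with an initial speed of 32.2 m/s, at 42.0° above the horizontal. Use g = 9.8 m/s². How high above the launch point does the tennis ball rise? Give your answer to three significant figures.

23.7 m

Vertical component of launch velocity: v_y = 32.2 sin 42.0° = 21.55 m/s.
At the highest point the vertical velocity is zero, so v_y² = 2 g h_max.
h_max = (21.55)² / (2 × 9.8) = 464.4 / 19.60 = 23.7 m.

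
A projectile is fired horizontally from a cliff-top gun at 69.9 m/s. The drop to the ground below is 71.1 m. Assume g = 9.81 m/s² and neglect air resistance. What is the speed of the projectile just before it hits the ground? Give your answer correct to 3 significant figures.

79.3 m/s

Fall time: t = √(2 × 71.1 / 9.81) = 3.807 s.
At impact: v_x = 69.9 m/s (unchanged), v_y = g t = 9.81 × 3.807 = 37.35 m/s.
Speed = √(v_x² + v_y²) = √(4886 + 1395) = 79.3 m/s.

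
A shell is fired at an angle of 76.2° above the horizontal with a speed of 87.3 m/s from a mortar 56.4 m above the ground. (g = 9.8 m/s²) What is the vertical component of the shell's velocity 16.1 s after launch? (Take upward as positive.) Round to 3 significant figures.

Initial vertical component: v_y0 = 87.3 sin 76.2° = 84.78 m/s.
v_y(t) = v_y0 − g t = 84.78 − 9.8 × 16.1 = -73.0 m/s.

-73.0 m/s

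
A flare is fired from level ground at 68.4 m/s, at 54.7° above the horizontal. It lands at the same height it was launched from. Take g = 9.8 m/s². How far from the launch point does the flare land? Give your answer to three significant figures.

450 m

Components: v_x = 68.4 cos 54.7° = 39.53 m/s, v_y = 68.4 sin 54.7° = 55.82 m/s.
Time of flight (same landing height): t = 2 v_y / g = 2 × 55.82 / 9.8 = 11.39 s.
Range: R = v_x · t = 39.53 × 11.39 = 450 m.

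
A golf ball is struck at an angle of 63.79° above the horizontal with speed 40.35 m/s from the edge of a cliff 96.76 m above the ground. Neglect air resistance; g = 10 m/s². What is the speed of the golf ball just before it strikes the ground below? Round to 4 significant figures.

59.69 m/s

v_x = 40.35 cos 63.79° = 17.821 m/s is unchanged throughout.
For the vertical component, v_y² = v_y0² + 2 g h = (36.201)² + 2×10×96.76 = 3245.7, so |v_y| = 56.971 m/s.
Impact speed = √(v_x² + v_y²) = √(317.59 + 3245.7) = 59.69 m/s.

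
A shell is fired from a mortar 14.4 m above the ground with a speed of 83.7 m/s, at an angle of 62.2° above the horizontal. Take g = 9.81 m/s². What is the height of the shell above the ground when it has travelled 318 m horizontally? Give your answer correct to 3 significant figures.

292 m

v_x = 83.7 cos 62.2° = 39.04 m/s, v_y0 = 83.7 sin 62.2° = 74.04 m/s.
Time to reach x = 318 m: t = x / v_x = 318 / 39.04 = 8.145 s.
y = 14.4 + v_y0 t − ½ g t² = 14.4 + 74.04×8.145 − 4.905×8.145² = 292 m.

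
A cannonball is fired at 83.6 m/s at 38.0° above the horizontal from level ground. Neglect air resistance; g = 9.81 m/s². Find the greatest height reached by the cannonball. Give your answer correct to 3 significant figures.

Vertical component of launch velocity: v_y = 83.6 sin 38.0° = 51.47 m/s.
At the highest point the vertical velocity is zero, so v_y² = 2 g h_max.
h_max = (51.47)² / (2 × 9.81) = 2649 / 19.62 = 135 m.

135 m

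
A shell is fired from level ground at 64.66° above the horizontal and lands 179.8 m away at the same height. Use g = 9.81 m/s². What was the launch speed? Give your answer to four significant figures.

47.75 m/s

On level ground, R = v₀² sin(2θ) / g, so v₀ = √(R g / sin 2θ).
sin(2 × 64.66°) = 0.7736.
v₀ = √(179.8 × 9.81 / 0.7736) = √2280.0 = 47.75 m/s.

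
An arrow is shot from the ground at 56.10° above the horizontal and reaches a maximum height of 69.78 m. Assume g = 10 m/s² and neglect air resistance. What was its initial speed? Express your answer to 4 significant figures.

At maximum height v_y = 0, so (v₀ sin θ)² = 2 g H.
v₀ sin 56.10° = √(2 × 10 × 69.78) = 37.358 m/s.
v₀ = 37.358 / sin 56.10° = 37.358 / 0.8300 = 45.01 m/s.

45.01 m/s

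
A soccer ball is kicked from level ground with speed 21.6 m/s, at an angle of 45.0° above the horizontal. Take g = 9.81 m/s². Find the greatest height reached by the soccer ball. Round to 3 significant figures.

11.9 m

Vertical component of launch velocity: v_y = 21.6 sin 45.0° = 15.27 m/s.
At the highest point the vertical velocity is zero, so v_y² = 2 g h_max.
h_max = (15.27)² / (2 × 9.81) = 233.2 / 19.62 = 11.9 m.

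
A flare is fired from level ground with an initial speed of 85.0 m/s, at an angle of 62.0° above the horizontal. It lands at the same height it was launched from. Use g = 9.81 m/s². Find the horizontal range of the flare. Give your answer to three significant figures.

611 m

For level ground, R = v₀² sin(2θ) / g.
sin(2 × 62.0°) = sin 124.0° = 0.8290.
R = (85.0)² × 0.8290 / 9.81 = 611 m.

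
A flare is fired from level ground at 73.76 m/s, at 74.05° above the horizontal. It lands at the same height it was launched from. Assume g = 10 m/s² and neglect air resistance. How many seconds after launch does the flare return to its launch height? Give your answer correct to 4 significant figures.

Vertical component: v_y = 73.76 sin 74.05° = 70.920 m/s.
For a projectile landing at launch height, time of flight is t = 2 v_y / g = 2 × 70.920 / 10 = 14.18 s.

14.18 s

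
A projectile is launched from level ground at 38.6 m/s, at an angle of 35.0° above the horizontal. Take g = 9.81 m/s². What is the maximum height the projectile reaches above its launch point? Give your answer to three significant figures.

Vertical component of launch velocity: v_y = 38.6 sin 35.0° = 22.14 m/s.
At the highest point the vertical velocity is zero, so v_y² = 2 g h_max.
h_max = (22.14)² / (2 × 9.81) = 490.2 / 19.62 = 25.0 m.

25.0 m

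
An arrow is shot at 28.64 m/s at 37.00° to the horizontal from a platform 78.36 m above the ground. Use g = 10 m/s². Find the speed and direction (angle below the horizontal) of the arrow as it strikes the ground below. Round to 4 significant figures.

48.86 m/s at 62.09° below the horizontal

v_x = 28.64 cos 37.00° = 22.873 m/s (constant).
|v_y| at impact = √((17.236)² + 2×10×78.36) = 43.177 m/s.
Speed = √(22.873² + 43.177²) = 48.86 m/s; angle = arctan(43.177/22.873) = 62.09° below horizontal.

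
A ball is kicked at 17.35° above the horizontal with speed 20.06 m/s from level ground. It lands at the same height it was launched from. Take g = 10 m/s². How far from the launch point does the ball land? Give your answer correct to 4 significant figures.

Components: v_x = 20.06 cos 17.35° = 19.147 m/s, v_y = 20.06 sin 17.35° = 5.9821 m/s.
Time of flight (same landing height): t = 2 v_y / g = 2 × 5.9821 / 10 = 1.1964 s.
Range: R = v_x · t = 19.147 × 1.1964 = 22.91 m.

22.91 m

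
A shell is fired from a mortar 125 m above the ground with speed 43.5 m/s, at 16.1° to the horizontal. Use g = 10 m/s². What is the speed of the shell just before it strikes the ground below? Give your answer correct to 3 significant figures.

66.3 m/s

v_x = 43.5 cos 16.1° = 41.79 m/s is unchanged throughout.
For the vertical component, v_y² = v_y0² + 2 g h = (12.06)² + 2×10×125 = 2645, so |v_y| = 51.43 m/s.
Impact speed = √(v_x² + v_y²) = √(1746 + 2645) = 66.3 m/s.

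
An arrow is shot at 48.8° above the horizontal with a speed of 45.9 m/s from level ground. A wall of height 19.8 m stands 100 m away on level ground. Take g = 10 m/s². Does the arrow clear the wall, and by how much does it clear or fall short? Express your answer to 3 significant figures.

Yes — it clears the wall by 39.7 m.

v_x = 45.9 cos 48.8° = 30.23 m/s; v_y0 = 45.9 sin 48.8° = 34.54 m/s.
Time to reach the wall: t = 100 / 30.23 = 3.308 s.
Height at that point: y = 34.54×3.308 − 5.000×3.308² = 59.54 m.
That is 59.54 − 19.8 = 39.7 m above the top of the wall, so the arrow clears it.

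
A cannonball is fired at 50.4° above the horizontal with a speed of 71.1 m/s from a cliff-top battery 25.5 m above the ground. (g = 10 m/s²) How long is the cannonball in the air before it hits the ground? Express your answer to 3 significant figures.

Vertical component: v_y = 71.1 sin 50.4° = 54.78 m/s.
Taking up as positive with launch at y = 25.5 m, landing at y = 0: 0 = 25.5 + 54.78 t − ½(10) t².
Solving 5.000 t² − 54.78 t − 25.5 = 0 gives t = [54.78 + √(54.78² + 4·5.000·25.5)] / 10.00 = 11.4 s.

11.4 s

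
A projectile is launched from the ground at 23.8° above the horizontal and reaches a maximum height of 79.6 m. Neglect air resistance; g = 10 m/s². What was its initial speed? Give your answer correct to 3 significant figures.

98.9 m/s

At maximum height v_y = 0, so (v₀ sin θ)² = 2 g H.
v₀ sin 23.8° = √(2 × 10 × 79.6) = 39.90 m/s.
v₀ = 39.90 / sin 23.8° = 39.90 / 0.4035 = 98.9 m/s.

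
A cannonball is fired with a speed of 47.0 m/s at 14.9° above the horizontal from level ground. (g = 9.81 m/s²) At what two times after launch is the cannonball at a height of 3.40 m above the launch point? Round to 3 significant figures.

v_y0 = 47.0 sin 14.9° = 12.09 m/s.
Set y = v_y0 t − ½ g t² = 3.40: 4.905 t² − 12.09 t + 3.40 = 0.
t = [12.09 ± √(146.2 − 66.71)] / 9.81 = (12.09 ± 8.916) / 9.81, giving t = 0.324 s or t = 2.14 s.
So the cannonball is at 3.40 m at t = 0.324 s (rising) and t = 2.14 s (falling).

0.324 s and 2.14 s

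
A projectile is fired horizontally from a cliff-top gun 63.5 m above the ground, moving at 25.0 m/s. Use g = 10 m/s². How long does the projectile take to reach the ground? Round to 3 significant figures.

The horizontal speed doesn't affect the fall. With v_y0 = 0, h = ½ g t².
t = √(2 × 63.5 / 10) = √12.70 = 3.56 s.

3.56 s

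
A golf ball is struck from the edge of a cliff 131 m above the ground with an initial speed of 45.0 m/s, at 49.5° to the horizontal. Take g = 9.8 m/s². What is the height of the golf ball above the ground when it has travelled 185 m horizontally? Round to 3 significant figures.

v_x = 45.0 cos 49.5° = 29.23 m/s, v_y0 = 45.0 sin 49.5° = 34.22 m/s.
Time to reach x = 185 m: t = x / v_x = 185 / 29.23 = 6.329 s.
y = 131 + v_y0 t − ½ g t² = 131 + 34.22×6.329 − 4.900×6.329² = 151 m.

151 m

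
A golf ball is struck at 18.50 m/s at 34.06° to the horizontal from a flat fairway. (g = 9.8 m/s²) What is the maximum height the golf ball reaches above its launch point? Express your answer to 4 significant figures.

Vertical component of launch velocity: v_y = 18.50 sin 34.06° = 10.361 m/s.
At the highest point the vertical velocity is zero, so v_y² = 2 g h_max.
h_max = (10.361)² / (2 × 9.8) = 107.35 / 19.60 = 5.477 m.

5.477 m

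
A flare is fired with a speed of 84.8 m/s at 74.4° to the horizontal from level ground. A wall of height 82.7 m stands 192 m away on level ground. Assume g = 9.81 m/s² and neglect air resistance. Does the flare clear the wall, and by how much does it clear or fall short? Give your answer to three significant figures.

v_x = 84.8 cos 74.4° = 22.80 m/s; v_y0 = 84.8 sin 74.4° = 81.68 m/s.
Time to reach the wall: t = 192 / 22.80 = 8.421 s.
Height at that point: y = 81.68×8.421 − 4.905×8.421² = 340.0 m.
That is 340.0 − 82.7 = 257 m above the top of the wall, so the flare clears it.

Yes — it clears the wall by 257 m.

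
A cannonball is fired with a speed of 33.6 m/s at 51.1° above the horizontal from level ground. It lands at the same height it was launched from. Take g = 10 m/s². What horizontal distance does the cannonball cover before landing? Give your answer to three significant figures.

110 m

Components: v_x = 33.6 cos 51.1° = 21.10 m/s, v_y = 33.6 sin 51.1° = 26.15 m/s.
Time of flight (same landing height): t = 2 v_y / g = 2 × 26.15 / 10 = 5.230 s.
Range: R = v_x · t = 21.10 × 5.230 = 110 m.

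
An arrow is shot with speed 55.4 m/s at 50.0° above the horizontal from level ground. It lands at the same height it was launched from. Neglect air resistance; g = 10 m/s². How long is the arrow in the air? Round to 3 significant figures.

8.49 s

Vertical component: v_y = 55.4 sin 50.0° = 42.44 m/s.
For a projectile landing at launch height, time of flight is t = 2 v_y / g = 2 × 42.44 / 10 = 8.49 s.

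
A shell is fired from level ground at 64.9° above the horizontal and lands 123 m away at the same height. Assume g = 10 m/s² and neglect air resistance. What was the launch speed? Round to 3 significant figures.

40.0 m/s

On level ground, R = v₀² sin(2θ) / g, so v₀ = √(R g / sin 2θ).
sin(2 × 64.9°) = 0.7683.
v₀ = √(123 × 10 / 0.7683) = √1601 = 40.0 m/s.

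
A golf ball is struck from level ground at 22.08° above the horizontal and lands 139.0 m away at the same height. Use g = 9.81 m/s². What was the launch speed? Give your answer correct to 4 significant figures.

On level ground, R = v₀² sin(2θ) / g, so v₀ = √(R g / sin 2θ).
sin(2 × 22.08°) = 0.6967.
v₀ = √(139.0 × 9.81 / 0.6967) = √1957.2 = 44.24 m/s.

44.24 m/s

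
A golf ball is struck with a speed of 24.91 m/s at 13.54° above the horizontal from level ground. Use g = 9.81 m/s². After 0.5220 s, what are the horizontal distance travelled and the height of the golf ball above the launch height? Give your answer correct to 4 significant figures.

v_x = 24.91 cos 13.54° = 24.218 m/s; v_y0 = 24.91 sin 13.54° = 5.8320 m/s.
x = v_x t = 24.218 × 0.5220 = 12.64 m.
y = v_y0 t − ½ g t² = 5.8320×0.5220 − 4.905×0.5220² = 1.708 m.

x = 12.64 m, y = 1.708 m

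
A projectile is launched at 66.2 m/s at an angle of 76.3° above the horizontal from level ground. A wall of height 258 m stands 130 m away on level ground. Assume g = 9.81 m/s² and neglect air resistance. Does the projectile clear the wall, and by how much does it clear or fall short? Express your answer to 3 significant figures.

v_x = 66.2 cos 76.3° = 15.68 m/s; v_y0 = 66.2 sin 76.3° = 64.32 m/s.
Time to reach the wall: t = 130 / 15.68 = 8.291 s.
Height at that point: y = 64.32×8.291 − 4.905×8.291² = 196.1 m.
That is 258 − 196.1 = 61.9 m below the top of the wall, so the projectile does not clear it.

No — it falls 61.9 m short of clearing the wall.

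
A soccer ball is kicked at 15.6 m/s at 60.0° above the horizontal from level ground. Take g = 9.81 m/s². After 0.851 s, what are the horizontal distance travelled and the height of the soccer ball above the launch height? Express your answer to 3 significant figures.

x = 6.64 m, y = 7.94 m

v_x = 15.6 cos 60.0° = 7.800 m/s; v_y0 = 15.6 sin 60.0° = 13.51 m/s.
x = v_x t = 7.800 × 0.851 = 6.64 m.
y = v_y0 t − ½ g t² = 13.51×0.851 − 4.905×0.851² = 7.94 m.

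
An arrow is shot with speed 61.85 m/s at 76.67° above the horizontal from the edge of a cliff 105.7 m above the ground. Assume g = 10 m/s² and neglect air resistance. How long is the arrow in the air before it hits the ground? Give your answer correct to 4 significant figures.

13.59 s

Vertical component: v_y = 61.85 sin 76.67° = 60.184 m/s.
Taking up as positive with launch at y = 105.7 m, landing at y = 0: 0 = 105.7 + 60.184 t − ½(10) t².
Solving 5.000 t² − 60.184 t − 105.7 = 0 gives t = [60.184 + √(60.184² + 4·5.000·105.7)] / 10.00 = 13.59 s.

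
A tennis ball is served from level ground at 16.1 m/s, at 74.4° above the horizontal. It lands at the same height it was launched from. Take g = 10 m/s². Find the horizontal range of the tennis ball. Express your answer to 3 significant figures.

13.4 m

Components: v_x = 16.1 cos 74.4° = 4.330 m/s, v_y = 16.1 sin 74.4° = 15.51 m/s.
Time of flight (same landing height): t = 2 v_y / g = 2 × 15.51 / 10 = 3.102 s.
Range: R = v_x · t = 4.330 × 3.102 = 13.4 m.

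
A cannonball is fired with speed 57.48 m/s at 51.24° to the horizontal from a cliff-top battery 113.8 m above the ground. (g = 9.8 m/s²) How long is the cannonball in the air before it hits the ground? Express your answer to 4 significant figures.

Vertical component: v_y = 57.48 sin 51.24° = 44.821 m/s.
Taking up as positive with launch at y = 113.8 m, landing at y = 0: 0 = 113.8 + 44.821 t − ½(9.8) t².
Solving 4.900 t² − 44.821 t − 113.8 = 0 gives t = [44.821 + √(44.821² + 4·4.900·113.8)] / 9.800 = 11.22 s.

11.22 s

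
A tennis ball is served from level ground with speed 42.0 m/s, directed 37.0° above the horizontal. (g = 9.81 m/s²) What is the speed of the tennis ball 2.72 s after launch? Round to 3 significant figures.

v_x = 42.0 cos 37.0° = 33.54 m/s (constant).
v_y(t) = 42.0 sin 37.0° − g t = 25.28 − 9.81 × 2.72 = -1.403 m/s.
Speed = √(v_x² + v_y²) = √(1125 + 1.968) = 33.6 m/s.

33.6 m/s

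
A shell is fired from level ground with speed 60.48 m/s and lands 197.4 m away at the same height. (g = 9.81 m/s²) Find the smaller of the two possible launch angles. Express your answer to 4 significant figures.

15.98°

Level-ground range: R = v₀² sin(2θ)/g ⇒ sin 2θ = R g / v₀² = 197.4×9.81/60.48² = 0.5294.
2θ = arcsin(0.5294) = 31.965° or 180° − 31.965° = 148.035°.
So θ = 15.98° or θ = 74.02°.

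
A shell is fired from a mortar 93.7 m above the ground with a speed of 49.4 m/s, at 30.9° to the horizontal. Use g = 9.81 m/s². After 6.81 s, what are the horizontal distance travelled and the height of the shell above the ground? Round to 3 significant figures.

v_x = 49.4 cos 30.9° = 42.39 m/s; v_y0 = 49.4 sin 30.9° = 25.37 m/s.
x = v_x t = 42.39 × 6.81 = 289 m.
y = 93.7 + v_y0 t − ½ g t² = 39.0 m.

x = 289 m, y = 39.0 m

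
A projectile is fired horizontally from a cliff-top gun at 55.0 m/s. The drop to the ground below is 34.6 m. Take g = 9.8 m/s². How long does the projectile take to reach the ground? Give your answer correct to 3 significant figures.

The horizontal speed doesn't affect the fall. With v_y0 = 0, h = ½ g t².
t = √(2 × 34.6 / 9.8) = √7.061 = 2.66 s.

2.66 s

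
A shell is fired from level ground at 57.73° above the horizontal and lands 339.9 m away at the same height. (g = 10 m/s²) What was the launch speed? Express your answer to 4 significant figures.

61.36 m/s

On level ground, R = v₀² sin(2θ) / g, so v₀ = √(R g / sin 2θ).
sin(2 × 57.73°) = 0.9029.
v₀ = √(339.9 × 10 / 0.9029) = √3764.5 = 61.36 m/s.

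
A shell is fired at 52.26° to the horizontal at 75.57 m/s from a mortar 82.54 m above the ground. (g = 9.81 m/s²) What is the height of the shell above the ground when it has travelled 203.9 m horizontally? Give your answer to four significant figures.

v_x = 75.57 cos 52.26° = 46.255 m/s, v_y0 = 75.57 sin 52.26° = 59.760 m/s.
Time to reach x = 203.9 m: t = x / v_x = 203.9 / 46.255 = 4.4082 s.
y = 82.54 + v_y0 t − ½ g t² = 82.54 + 59.760×4.4082 − 4.905×4.4082² = 250.7 m.

250.7 m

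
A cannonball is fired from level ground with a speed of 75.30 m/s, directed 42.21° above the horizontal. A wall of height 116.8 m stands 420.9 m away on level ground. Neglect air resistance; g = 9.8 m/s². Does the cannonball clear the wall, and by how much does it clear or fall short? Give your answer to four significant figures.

v_x = 75.30 cos 42.21° = 55.774 m/s; v_y0 = 75.30 sin 42.21° = 50.590 m/s.
Time to reach the wall: t = 420.9 / 55.774 = 7.5465 s.
Height at that point: y = 50.590×7.5465 − 4.900×7.5465² = 102.72 m.
That is 116.8 − 102.72 = 14.08 m below the top of the wall, so the cannonball does not clear it.

No — it falls 14.08 m short of clearing the wall.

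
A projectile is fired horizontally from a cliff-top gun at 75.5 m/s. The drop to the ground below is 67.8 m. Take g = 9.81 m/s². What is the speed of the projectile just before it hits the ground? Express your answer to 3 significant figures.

83.8 m/s

Fall time: t = √(2 × 67.8 / 9.81) = 3.718 s.
At impact: v_x = 75.5 m/s (unchanged), v_y = g t = 9.81 × 3.718 = 36.47 m/s.
Speed = √(v_x² + v_y²) = √(5700 + 1330) = 83.8 m/s.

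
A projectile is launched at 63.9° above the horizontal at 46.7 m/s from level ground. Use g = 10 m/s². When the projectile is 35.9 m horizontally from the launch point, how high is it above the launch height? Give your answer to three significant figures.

v_x = 46.7 cos 63.9° = 20.55 m/s, v_y0 = 46.7 sin 63.9° = 41.94 m/s.
Time to reach x = 35.9 m: t = x / v_x = 35.9 / 20.55 = 1.747 s.
y = v_y0 t − ½ g t² = 41.94×1.747 − 5.000×1.747² = 58.0 m.

58.0 m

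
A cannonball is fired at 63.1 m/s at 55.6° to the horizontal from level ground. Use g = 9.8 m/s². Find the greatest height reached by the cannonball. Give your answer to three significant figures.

Vertical component of launch velocity: v_y = 63.1 sin 55.6° = 52.06 m/s.
At the highest point the vertical velocity is zero, so v_y² = 2 g h_max.
h_max = (52.06)² / (2 × 9.8) = 2710 / 19.60 = 138 m.

138 m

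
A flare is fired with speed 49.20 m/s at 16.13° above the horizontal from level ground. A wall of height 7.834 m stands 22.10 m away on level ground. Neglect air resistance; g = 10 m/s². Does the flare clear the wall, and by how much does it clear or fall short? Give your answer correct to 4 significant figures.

v_x = 49.20 cos 16.13° = 47.263 m/s; v_y0 = 49.20 sin 16.13° = 13.669 m/s.
Time to reach the wall: t = 22.10 / 47.263 = 0.46760 s.
Height at that point: y = 13.669×0.46760 − 5.000×0.46760² = 5.2984 m.
That is 7.834 − 5.2984 = 2.536 m below the top of the wall, so the flare does not clear it.

No — it falls 2.536 m short of clearing the wall.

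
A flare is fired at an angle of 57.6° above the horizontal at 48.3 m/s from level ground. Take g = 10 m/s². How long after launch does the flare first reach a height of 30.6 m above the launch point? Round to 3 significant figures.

0.836 s

v_y0 = 48.3 sin 57.6° = 40.78 m/s.
Set y = v_y0 t − ½ g t² = 30.6: 5.000 t² − 40.78 t + 30.6 = 0.
t = [40.78 ± √(1663 − 612.0)] / 10 = (40.78 ± 32.42) / 10, giving t = 0.836 s or t = 7.32 s.
The flare is on the way up at the first time, so t = 0.836 s.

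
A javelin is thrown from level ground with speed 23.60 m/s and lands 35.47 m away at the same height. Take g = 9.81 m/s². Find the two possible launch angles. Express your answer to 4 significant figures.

Level-ground range: R = v₀² sin(2θ)/g ⇒ sin 2θ = R g / v₀² = 35.47×9.81/23.60² = 0.6247.
2θ = arcsin(0.6247) = 38.660° or 180° − 38.660° = 141.340°.
So θ = 19.33° or θ = 70.67°.

19.33° and 70.67°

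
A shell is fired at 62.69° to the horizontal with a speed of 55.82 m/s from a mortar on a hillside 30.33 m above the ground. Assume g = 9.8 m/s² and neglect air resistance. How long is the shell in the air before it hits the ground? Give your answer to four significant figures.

Vertical component: v_y = 55.82 sin 62.69° = 49.598 m/s.
Taking up as positive with launch at y = 30.33 m, landing at y = 0: 0 = 30.33 + 49.598 t − ½(9.8) t².
Solving 4.900 t² − 49.598 t − 30.33 = 0 gives t = [49.598 + √(49.598² + 4·4.900·30.33)] / 9.800 = 10.70 s.

10.70 s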